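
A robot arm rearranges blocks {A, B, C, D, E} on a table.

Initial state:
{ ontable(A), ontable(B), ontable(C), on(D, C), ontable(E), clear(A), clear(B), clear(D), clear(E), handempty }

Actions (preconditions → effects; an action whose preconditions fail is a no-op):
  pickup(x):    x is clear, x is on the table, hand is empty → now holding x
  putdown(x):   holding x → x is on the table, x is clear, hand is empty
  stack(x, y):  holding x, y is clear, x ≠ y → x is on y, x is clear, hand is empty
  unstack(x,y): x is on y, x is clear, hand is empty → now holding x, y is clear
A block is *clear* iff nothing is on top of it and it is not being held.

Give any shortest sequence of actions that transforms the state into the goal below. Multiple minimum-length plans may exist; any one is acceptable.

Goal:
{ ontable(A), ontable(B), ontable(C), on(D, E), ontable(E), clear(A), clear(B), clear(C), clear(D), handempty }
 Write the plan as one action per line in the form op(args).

unstack(D, C)
stack(D, E)

step 1 (unstack(D, C)): towers=[A; B; C; E] holding=D
step 2 (stack(D, E)): towers=[A; B; C; E/D] holding=-
goal check: towers=[A; B; C; E/D] holding=- — reached (length 2, optimal by BFS)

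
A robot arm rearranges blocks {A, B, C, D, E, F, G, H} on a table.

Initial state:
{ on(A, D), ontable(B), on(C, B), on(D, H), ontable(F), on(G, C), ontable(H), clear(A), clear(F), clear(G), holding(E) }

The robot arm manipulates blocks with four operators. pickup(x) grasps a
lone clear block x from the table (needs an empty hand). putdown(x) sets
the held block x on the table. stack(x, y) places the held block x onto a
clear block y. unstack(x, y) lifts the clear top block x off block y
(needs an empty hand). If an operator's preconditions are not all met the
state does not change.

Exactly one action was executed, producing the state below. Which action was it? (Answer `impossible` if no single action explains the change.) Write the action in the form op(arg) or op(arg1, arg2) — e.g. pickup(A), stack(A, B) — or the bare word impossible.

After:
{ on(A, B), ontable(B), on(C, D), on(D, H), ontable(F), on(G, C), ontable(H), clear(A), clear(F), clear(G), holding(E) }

impossible

target: towers=[B/A; F; H/D/C/G] holding=E
        putdown(E) → towers=[B/C/G; E; F; H/D/A] holding=-
       stack(E, G) → towers=[B/C/G/E; F; H/D/A] holding=-
       stack(E, A) → towers=[B/C/G; F; H/D/A/E] holding=-
       stack(E, F) → towers=[B/C/G; F/E; H/D/A] holding=-
none of the 4 applicable actions match → impossible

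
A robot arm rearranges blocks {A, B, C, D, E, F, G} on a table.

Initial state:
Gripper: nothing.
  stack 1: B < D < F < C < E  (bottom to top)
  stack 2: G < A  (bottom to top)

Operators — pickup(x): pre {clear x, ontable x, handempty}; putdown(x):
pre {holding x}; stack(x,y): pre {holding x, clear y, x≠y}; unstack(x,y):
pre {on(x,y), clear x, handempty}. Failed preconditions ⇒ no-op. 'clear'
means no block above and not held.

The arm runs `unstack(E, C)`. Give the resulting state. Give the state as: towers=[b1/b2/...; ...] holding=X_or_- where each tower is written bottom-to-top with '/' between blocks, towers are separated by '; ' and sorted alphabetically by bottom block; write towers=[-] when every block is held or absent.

towers=[B/D/F/C; G/A] holding=E

before: towers=[B/D/F/C/E; G/A] holding=-
pre[unstack(E, C)]: on(E,C) ✓, clear(E) ✓, handempty ✓
all met → apply unstack(E, C)
after:  towers=[B/D/F/C; G/A] holding=E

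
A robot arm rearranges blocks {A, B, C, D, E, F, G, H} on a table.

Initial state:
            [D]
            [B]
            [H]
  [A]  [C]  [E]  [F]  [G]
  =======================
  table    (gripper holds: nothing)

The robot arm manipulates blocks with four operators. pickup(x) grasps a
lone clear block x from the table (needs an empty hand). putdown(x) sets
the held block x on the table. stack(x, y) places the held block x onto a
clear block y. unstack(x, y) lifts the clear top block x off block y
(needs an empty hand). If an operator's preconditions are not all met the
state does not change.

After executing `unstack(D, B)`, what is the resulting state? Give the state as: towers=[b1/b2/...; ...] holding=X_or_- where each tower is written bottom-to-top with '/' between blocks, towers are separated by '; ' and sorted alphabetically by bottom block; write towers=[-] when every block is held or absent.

towers=[A; C; E/H/B; F; G] holding=D

before: towers=[A; C; E/H/B/D; F; G] holding=-
pre[unstack(D, B)]: on(D,B) ok, clear(D) ok, handempty ok
all met → apply unstack(D, B)
after:  towers=[A; C; E/H/B; F; G] holding=D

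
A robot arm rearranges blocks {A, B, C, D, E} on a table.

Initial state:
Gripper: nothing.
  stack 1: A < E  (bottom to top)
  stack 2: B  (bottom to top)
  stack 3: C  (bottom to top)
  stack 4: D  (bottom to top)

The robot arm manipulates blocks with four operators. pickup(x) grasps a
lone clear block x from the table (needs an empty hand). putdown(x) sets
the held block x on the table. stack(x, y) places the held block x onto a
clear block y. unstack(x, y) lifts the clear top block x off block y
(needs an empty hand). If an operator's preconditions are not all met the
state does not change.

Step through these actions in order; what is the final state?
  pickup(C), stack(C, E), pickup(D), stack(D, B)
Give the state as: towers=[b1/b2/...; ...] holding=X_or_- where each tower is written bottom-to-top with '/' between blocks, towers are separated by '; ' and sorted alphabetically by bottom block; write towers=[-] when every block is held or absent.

towers=[A/E/C; B/D] holding=-

step 1 (pickup(C)): towers=[A/E; B; D] holding=C
step 2 (stack(C, E)): towers=[A/E/C; B; D] holding=-
step 3 (pickup(D)): towers=[A/E/C; B] holding=D
step 4 (stack(D, B)): towers=[A/E/C; B/D] holding=-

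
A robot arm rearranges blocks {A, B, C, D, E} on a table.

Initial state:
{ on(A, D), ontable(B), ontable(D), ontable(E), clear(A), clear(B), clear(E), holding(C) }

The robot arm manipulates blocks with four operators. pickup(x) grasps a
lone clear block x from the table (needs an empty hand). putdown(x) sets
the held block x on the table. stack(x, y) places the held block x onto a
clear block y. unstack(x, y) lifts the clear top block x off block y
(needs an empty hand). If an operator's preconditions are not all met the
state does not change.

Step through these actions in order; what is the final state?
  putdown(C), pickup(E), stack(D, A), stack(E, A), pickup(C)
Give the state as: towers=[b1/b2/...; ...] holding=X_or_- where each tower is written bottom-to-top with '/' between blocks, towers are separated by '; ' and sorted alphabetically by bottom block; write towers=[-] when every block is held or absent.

step 1 (putdown(C)): towers=[B; C; D/A; E] holding=-
step 2 (pickup(E)): towers=[B; C; D/A] holding=E
step 3 (stack(D, A)) [no-op]: towers=[B; C; D/A] holding=E
step 4 (stack(E, A)): towers=[B; C; D/A/E] holding=-
step 5 (pickup(C)): towers=[B; D/A/E] holding=C

towers=[B; D/A/E] holding=C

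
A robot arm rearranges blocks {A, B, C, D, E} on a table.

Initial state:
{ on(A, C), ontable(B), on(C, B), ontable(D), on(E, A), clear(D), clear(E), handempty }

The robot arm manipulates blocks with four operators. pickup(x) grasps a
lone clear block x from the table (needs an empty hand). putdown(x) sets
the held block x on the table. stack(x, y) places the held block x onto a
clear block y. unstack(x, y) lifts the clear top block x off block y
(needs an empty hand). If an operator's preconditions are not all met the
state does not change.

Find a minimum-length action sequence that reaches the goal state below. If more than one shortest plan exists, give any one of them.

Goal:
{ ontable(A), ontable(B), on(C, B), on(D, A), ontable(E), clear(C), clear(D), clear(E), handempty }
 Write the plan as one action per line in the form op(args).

unstack(E, A)
putdown(E)
unstack(A, C)
putdown(A)
pickup(D)
stack(D, A)

step 1 (unstack(E, A)): towers=[B/C/A; D] holding=E
step 2 (putdown(E)): towers=[B/C/A; D; E] holding=-
step 3 (unstack(A, C)): towers=[B/C; D; E] holding=A
step 4 (putdown(A)): towers=[A; B/C; D; E] holding=-
step 5 (pickup(D)): towers=[A; B/C; E] holding=D
step 6 (stack(D, A)): towers=[A/D; B/C; E] holding=-
goal check: towers=[A/D; B/C; E] holding=- — reached (length 6, optimal by BFS)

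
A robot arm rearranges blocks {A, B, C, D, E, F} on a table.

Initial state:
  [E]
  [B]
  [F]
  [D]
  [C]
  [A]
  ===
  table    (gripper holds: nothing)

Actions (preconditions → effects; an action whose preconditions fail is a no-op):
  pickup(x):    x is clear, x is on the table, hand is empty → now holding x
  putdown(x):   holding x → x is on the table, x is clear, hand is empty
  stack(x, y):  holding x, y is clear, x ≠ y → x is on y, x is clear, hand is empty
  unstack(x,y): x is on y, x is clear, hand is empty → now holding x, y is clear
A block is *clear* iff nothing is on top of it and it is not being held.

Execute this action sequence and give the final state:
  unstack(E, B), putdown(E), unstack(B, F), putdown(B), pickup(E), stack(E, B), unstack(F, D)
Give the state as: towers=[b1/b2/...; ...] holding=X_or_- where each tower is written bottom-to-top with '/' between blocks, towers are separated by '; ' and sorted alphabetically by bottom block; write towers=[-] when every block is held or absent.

towers=[A/C/D; B/E] holding=F

step 1 (unstack(E, B)): towers=[A/C/D/F/B] holding=E
step 2 (putdown(E)): towers=[A/C/D/F/B; E] holding=-
step 3 (unstack(B, F)): towers=[A/C/D/F; E] holding=B
step 4 (putdown(B)): towers=[A/C/D/F; B; E] holding=-
step 5 (pickup(E)): towers=[A/C/D/F; B] holding=E
step 6 (stack(E, B)): towers=[A/C/D/F; B/E] holding=-
step 7 (unstack(F, D)): towers=[A/C/D; B/E] holding=F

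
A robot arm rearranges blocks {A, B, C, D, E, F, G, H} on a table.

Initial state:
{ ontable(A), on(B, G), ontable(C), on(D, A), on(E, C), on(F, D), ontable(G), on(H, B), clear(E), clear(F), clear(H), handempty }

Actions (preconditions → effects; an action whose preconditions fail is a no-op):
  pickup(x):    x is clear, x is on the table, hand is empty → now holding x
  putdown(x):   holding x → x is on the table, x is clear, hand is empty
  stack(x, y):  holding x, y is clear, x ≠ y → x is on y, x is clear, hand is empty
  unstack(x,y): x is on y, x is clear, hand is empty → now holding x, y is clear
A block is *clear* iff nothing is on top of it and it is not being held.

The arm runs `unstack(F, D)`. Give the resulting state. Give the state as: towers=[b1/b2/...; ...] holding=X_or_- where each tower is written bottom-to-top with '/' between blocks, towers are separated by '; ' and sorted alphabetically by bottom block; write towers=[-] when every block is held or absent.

before: towers=[A/D/F; C/E; G/B/H] holding=-
pre[unstack(F, D)]: on(F,D) ok, clear(F) ok, handempty ok
all met → apply unstack(F, D)
after:  towers=[A/D; C/E; G/B/H] holding=F

towers=[A/D; C/E; G/B/H] holding=F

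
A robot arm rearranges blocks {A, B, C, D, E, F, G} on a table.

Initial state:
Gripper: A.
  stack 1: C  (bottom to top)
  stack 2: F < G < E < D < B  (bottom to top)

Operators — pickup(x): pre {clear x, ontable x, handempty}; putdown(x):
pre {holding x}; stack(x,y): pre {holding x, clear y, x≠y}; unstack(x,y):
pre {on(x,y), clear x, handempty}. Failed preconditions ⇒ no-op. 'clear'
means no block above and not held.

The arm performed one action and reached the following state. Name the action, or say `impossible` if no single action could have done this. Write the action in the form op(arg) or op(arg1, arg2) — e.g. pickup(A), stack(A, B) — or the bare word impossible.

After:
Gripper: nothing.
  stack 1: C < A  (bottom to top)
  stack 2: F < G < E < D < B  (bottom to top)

target: towers=[C/A; F/G/E/D/B] holding=-
        putdown(A) → towers=[A; C; F/G/E/D/B] holding=-
       stack(A, B) → towers=[C; F/G/E/D/B/A] holding=-
       stack(A, C) → towers=[C/A; F/G/E/D/B] holding=-  ← match

stack(A, C)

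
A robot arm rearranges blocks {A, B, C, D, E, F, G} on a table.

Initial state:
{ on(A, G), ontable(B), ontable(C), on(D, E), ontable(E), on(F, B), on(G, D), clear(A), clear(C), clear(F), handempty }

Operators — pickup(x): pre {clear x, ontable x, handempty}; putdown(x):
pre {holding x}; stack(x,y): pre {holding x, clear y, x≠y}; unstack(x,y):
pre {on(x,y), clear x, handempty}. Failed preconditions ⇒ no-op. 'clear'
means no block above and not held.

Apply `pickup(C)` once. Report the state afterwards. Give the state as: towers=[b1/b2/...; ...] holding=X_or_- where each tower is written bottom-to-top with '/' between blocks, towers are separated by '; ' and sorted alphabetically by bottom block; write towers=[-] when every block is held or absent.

towers=[B/F; E/D/G/A] holding=C

before: towers=[B/F; C; E/D/G/A] holding=-
pre[pickup(C)]: clear(C) ✓, ontable(C) ✓, handempty ✓
all met → apply pickup(C)
after:  towers=[B/F; E/D/G/A] holding=C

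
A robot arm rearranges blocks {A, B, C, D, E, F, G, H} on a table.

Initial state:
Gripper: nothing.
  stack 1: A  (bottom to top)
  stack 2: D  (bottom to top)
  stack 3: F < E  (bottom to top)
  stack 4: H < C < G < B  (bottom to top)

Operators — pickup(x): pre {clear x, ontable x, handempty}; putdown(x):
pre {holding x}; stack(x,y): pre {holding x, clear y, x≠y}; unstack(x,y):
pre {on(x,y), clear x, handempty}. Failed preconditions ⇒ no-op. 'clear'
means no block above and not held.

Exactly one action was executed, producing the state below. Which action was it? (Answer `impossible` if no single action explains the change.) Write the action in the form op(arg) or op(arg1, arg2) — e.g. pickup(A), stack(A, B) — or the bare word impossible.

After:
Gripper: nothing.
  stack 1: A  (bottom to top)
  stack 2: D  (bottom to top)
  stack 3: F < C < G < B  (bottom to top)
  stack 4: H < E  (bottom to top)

target: towers=[A; D; F/C/G/B; H/E] holding=-
         pickup(A) → towers=[D; F/E; H/C/G/B] holding=A
     unstack(E, F) → towers=[A; D; F; H/C/G/B] holding=E
     unstack(B, G) → towers=[A; D; F/E; H/C/G] holding=B
         pickup(D) → towers=[A; F/E; H/C/G/B] holding=D
none of the 4 applicable actions match → impossible

impossible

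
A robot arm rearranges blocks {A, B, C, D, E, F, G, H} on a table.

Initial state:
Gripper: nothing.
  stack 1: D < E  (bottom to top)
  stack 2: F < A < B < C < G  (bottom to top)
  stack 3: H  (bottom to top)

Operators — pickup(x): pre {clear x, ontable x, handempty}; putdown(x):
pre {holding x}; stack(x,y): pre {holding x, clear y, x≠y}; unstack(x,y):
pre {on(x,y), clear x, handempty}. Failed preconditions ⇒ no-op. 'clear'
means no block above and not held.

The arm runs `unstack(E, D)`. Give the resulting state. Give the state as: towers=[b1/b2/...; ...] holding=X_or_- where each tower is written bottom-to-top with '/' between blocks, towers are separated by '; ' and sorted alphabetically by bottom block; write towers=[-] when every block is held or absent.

towers=[D; F/A/B/C/G; H] holding=E

before: towers=[D/E; F/A/B/C/G; H] holding=-
pre[unstack(E, D)]: on(E,D) ✓, clear(E) ✓, handempty ✓
all met → apply unstack(E, D)
after:  towers=[D; F/A/B/C/G; H] holding=E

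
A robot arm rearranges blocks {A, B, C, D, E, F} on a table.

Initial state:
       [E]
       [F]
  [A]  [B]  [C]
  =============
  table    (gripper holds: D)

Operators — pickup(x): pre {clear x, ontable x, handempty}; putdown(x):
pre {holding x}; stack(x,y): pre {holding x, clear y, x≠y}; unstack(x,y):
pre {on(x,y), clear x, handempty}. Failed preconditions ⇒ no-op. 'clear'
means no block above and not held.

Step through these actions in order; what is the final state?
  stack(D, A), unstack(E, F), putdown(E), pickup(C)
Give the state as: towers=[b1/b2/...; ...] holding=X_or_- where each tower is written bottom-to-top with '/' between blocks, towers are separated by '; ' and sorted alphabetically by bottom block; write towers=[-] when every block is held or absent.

step 1 (stack(D, A)): towers=[A/D; B/F/E; C] holding=-
step 2 (unstack(E, F)): towers=[A/D; B/F; C] holding=E
step 3 (putdown(E)): towers=[A/D; B/F; C; E] holding=-
step 4 (pickup(C)): towers=[A/D; B/F; E] holding=C

towers=[A/D; B/F; E] holding=C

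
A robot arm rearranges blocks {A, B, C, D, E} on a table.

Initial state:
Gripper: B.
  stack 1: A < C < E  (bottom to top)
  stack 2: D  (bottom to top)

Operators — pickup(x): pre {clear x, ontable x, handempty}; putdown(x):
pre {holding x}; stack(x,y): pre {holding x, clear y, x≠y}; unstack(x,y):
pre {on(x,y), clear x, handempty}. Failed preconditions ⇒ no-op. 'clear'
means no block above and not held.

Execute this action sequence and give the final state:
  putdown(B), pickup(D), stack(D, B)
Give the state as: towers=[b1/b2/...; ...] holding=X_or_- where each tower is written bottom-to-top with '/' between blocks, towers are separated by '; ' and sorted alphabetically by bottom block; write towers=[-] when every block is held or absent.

towers=[A/C/E; B/D] holding=-

step 1 (putdown(B)): towers=[A/C/E; B; D] holding=-
step 2 (pickup(D)): towers=[A/C/E; B] holding=D
step 3 (stack(D, B)): towers=[A/C/E; B/D] holding=-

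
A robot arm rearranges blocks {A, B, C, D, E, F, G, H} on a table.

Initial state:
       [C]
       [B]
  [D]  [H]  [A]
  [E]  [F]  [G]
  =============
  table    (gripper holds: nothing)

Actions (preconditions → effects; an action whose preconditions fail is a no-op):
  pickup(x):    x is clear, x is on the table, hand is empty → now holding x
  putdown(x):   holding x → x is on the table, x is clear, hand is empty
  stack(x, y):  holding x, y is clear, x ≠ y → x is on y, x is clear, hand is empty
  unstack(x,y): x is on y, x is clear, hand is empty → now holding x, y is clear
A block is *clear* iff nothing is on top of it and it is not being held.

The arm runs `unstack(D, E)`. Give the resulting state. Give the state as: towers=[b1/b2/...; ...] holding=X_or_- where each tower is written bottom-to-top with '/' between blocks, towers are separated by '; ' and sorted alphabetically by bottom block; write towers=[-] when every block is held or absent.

towers=[E; F/H/B/C; G/A] holding=D

before: towers=[E/D; F/H/B/C; G/A] holding=-
pre[unstack(D, E)]: on(D,E) ✓, clear(D) ✓, handempty ✓
all met → apply unstack(D, E)
after:  towers=[E; F/H/B/C; G/A] holding=D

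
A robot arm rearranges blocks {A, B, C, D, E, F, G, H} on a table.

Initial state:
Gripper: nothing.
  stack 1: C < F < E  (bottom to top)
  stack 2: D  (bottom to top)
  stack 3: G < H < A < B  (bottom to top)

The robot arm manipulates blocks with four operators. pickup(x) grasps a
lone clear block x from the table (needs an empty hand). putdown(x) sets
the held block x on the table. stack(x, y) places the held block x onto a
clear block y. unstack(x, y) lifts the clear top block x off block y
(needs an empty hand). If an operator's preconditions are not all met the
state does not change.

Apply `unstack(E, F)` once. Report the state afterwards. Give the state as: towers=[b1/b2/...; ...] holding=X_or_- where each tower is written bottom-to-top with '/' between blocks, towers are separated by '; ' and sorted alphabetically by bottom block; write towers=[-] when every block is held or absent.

towers=[C/F; D; G/H/A/B] holding=E

before: towers=[C/F/E; D; G/H/A/B] holding=-
pre[unstack(E, F)]: on(E,F) ok, clear(E) ok, handempty ok
all met → apply unstack(E, F)
after:  towers=[C/F; D; G/H/A/B] holding=E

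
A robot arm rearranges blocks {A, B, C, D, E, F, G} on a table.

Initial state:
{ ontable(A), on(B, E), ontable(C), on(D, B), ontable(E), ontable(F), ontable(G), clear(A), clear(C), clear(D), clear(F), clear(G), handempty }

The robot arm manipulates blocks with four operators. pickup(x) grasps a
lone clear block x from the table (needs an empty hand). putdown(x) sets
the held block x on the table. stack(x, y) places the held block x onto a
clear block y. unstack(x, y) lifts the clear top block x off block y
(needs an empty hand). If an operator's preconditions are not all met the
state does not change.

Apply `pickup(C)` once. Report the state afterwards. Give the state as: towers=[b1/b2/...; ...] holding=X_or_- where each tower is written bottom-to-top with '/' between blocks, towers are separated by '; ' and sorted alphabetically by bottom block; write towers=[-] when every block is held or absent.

towers=[A; E/B/D; F; G] holding=C

before: towers=[A; C; E/B/D; F; G] holding=-
pre[pickup(C)]: clear(C) ok, ontable(C) ok, handempty ok
all met → apply pickup(C)
after:  towers=[A; E/B/D; F; G] holding=C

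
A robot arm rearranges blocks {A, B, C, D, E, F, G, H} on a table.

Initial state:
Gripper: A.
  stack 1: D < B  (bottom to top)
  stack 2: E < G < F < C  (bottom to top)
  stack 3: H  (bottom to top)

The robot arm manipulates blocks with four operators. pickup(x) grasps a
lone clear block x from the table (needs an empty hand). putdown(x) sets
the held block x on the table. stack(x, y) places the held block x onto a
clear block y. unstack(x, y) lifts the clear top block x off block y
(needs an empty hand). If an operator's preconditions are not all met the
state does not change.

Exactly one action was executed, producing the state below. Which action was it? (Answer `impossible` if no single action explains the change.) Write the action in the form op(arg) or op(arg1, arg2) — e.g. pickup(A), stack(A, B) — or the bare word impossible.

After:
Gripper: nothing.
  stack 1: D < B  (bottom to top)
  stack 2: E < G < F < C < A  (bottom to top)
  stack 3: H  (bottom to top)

target: towers=[D/B; E/G/F/C/A; H] holding=-
        putdown(A) → towers=[A; D/B; E/G/F/C; H] holding=-
       stack(A, H) → towers=[D/B; E/G/F/C; H/A] holding=-
       stack(A, B) → towers=[D/B/A; E/G/F/C; H] holding=-
       stack(A, C) → towers=[D/B; E/G/F/C/A; H] holding=-  ← match

stack(A, C)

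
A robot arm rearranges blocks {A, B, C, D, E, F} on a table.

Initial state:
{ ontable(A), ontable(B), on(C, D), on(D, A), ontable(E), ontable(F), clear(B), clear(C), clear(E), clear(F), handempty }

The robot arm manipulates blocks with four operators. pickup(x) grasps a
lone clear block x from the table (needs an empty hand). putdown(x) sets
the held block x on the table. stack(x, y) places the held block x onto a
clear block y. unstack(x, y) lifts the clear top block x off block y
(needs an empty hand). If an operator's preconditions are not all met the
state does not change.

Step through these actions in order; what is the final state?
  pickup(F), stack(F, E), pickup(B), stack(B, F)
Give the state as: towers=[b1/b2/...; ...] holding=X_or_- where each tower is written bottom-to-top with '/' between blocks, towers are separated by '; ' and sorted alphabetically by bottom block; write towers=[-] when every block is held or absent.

step 1 (pickup(F)): towers=[A/D/C; B; E] holding=F
step 2 (stack(F, E)): towers=[A/D/C; B; E/F] holding=-
step 3 (pickup(B)): towers=[A/D/C; E/F] holding=B
step 4 (stack(B, F)): towers=[A/D/C; E/F/B] holding=-

towers=[A/D/C; E/F/B] holding=-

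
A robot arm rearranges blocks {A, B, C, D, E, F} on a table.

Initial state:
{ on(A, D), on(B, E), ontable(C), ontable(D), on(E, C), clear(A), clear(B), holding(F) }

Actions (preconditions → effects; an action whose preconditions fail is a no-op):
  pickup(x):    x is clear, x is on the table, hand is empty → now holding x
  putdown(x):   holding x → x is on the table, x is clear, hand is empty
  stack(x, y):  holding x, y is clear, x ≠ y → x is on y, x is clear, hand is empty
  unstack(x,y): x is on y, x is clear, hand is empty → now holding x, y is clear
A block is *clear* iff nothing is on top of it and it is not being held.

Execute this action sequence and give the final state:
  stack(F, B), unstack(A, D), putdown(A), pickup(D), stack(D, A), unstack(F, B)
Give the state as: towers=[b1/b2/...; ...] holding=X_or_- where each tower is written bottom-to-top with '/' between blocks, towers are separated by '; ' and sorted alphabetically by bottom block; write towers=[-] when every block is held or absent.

step 1 (stack(F, B)): towers=[C/E/B/F; D/A] holding=-
step 2 (unstack(A, D)): towers=[C/E/B/F; D] holding=A
step 3 (putdown(A)): towers=[A; C/E/B/F; D] holding=-
step 4 (pickup(D)): towers=[A; C/E/B/F] holding=D
step 5 (stack(D, A)): towers=[A/D; C/E/B/F] holding=-
step 6 (unstack(F, B)): towers=[A/D; C/E/B] holding=F

towers=[A/D; C/E/B] holding=F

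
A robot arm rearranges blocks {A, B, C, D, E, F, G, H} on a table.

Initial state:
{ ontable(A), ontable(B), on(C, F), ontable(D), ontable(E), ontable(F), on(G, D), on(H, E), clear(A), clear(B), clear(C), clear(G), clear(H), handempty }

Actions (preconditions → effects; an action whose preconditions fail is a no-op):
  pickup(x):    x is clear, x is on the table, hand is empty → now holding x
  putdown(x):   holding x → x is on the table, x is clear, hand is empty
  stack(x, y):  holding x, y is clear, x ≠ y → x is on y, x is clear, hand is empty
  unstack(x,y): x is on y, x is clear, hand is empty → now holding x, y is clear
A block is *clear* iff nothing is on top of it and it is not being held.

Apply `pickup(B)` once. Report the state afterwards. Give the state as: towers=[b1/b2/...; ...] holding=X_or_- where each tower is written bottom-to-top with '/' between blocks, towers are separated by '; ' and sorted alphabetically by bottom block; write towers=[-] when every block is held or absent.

towers=[A; D/G; E/H; F/C] holding=B

before: towers=[A; B; D/G; E/H; F/C] holding=-
pre[pickup(B)]: clear(B) ✓, ontable(B) ✓, handempty ✓
all met → apply pickup(B)
after:  towers=[A; D/G; E/H; F/C] holding=B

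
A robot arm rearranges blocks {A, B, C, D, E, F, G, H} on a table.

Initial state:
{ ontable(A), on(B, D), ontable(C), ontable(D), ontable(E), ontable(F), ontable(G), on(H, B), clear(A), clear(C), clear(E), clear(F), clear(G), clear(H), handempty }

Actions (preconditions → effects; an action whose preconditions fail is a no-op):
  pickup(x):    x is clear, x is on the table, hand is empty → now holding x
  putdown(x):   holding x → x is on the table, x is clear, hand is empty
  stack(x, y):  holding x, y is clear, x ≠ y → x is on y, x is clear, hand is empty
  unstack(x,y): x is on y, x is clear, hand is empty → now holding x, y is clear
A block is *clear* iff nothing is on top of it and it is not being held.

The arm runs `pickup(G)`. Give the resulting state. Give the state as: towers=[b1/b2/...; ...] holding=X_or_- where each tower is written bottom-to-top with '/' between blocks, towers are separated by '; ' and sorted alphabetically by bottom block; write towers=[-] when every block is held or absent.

before: towers=[A; C; D/B/H; E; F; G] holding=-
pre[pickup(G)]: clear(G) ✓, ontable(G) ✓, handempty ✓
all met → apply pickup(G)
after:  towers=[A; C; D/B/H; E; F] holding=G

towers=[A; C; D/B/H; E; F] holding=G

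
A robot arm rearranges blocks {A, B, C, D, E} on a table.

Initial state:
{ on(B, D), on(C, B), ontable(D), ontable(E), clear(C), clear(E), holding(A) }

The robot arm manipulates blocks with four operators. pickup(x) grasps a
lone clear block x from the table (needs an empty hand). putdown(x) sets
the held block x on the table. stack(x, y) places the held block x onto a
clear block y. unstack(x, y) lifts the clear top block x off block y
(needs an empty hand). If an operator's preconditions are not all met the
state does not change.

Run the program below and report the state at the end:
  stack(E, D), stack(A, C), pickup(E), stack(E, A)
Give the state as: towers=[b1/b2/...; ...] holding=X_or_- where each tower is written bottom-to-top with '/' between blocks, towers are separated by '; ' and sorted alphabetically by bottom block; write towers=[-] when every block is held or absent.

step 1 (stack(E, D)) [no-op]: towers=[D/B/C; E] holding=A
step 2 (stack(A, C)): towers=[D/B/C/A; E] holding=-
step 3 (pickup(E)): towers=[D/B/C/A] holding=E
step 4 (stack(E, A)): towers=[D/B/C/A/E] holding=-

towers=[D/B/C/A/E] holding=-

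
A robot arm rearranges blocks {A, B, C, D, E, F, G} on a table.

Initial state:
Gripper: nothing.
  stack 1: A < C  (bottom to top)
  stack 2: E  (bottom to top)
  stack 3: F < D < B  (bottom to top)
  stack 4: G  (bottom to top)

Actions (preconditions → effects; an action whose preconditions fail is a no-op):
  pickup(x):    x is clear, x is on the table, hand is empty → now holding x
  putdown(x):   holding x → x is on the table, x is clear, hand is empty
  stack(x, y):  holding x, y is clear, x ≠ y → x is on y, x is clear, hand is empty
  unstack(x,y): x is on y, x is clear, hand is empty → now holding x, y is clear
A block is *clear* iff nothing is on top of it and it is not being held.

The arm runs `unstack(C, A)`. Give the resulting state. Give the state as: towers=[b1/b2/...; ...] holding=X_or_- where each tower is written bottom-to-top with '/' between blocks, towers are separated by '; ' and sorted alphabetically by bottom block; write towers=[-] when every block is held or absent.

before: towers=[A/C; E; F/D/B; G] holding=-
pre[unstack(C, A)]: on(C,A) yes, clear(C) yes, handempty yes
all met → apply unstack(C, A)
after:  towers=[A; E; F/D/B; G] holding=C

towers=[A; E; F/D/B; G] holding=C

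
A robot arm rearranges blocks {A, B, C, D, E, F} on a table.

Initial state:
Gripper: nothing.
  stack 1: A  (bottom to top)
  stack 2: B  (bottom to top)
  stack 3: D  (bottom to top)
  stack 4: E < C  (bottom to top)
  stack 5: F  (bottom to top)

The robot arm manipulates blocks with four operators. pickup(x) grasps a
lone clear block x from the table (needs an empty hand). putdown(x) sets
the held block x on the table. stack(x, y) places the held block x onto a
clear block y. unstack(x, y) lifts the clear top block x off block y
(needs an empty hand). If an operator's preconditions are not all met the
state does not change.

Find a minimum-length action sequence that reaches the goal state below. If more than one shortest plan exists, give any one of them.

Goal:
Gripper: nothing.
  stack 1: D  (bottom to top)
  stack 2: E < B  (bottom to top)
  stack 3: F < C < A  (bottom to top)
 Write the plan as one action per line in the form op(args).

step 1 (unstack(C, E)): towers=[A; B; D; E; F] holding=C
step 2 (stack(C, F)): towers=[A; B; D; E; F/C] holding=-
step 3 (pickup(B)): towers=[A; D; E; F/C] holding=B
step 4 (stack(B, E)): towers=[A; D; E/B; F/C] holding=-
step 5 (pickup(A)): towers=[D; E/B; F/C] holding=A
step 6 (stack(A, C)): towers=[D; E/B; F/C/A] holding=-
goal check: towers=[D; E/B; F/C/A] holding=- — reached (length 6, optimal by BFS)

unstack(C, E)
stack(C, F)
pickup(B)
stack(B, E)
pickup(A)
stack(A, C)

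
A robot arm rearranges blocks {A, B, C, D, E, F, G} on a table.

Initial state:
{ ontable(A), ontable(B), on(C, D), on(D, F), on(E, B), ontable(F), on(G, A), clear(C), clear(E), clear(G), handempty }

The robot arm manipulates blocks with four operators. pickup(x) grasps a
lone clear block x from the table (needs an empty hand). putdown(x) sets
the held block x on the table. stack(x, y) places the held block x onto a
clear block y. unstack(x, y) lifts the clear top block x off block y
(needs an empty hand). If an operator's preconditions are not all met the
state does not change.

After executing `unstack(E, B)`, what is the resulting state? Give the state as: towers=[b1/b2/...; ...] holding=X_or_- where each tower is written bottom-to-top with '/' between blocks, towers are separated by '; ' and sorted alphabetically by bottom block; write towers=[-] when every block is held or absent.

before: towers=[A/G; B/E; F/D/C] holding=-
pre[unstack(E, B)]: on(E,B) yes, clear(E) yes, handempty yes
all met → apply unstack(E, B)
after:  towers=[A/G; B; F/D/C] holding=E

towers=[A/G; B; F/D/C] holding=E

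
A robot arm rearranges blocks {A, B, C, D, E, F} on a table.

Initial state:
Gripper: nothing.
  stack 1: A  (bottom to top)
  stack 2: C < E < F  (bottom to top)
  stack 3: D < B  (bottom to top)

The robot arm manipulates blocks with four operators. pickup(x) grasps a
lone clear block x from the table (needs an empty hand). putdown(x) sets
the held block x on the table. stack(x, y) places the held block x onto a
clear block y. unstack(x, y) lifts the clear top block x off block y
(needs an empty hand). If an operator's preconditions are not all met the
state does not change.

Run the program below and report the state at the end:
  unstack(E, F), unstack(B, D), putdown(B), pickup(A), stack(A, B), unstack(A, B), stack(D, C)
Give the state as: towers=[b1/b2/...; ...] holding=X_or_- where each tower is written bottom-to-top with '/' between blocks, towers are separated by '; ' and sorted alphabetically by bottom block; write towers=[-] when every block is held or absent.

step 1 (unstack(E, F)) [no-op]: towers=[A; C/E/F; D/B] holding=-
step 2 (unstack(B, D)): towers=[A; C/E/F; D] holding=B
step 3 (putdown(B)): towers=[A; B; C/E/F; D] holding=-
step 4 (pickup(A)): towers=[B; C/E/F; D] holding=A
step 5 (stack(A, B)): towers=[B/A; C/E/F; D] holding=-
step 6 (unstack(A, B)): towers=[B; C/E/F; D] holding=A
step 7 (stack(D, C)) [no-op]: towers=[B; C/E/F; D] holding=A

towers=[B; C/E/F; D] holding=A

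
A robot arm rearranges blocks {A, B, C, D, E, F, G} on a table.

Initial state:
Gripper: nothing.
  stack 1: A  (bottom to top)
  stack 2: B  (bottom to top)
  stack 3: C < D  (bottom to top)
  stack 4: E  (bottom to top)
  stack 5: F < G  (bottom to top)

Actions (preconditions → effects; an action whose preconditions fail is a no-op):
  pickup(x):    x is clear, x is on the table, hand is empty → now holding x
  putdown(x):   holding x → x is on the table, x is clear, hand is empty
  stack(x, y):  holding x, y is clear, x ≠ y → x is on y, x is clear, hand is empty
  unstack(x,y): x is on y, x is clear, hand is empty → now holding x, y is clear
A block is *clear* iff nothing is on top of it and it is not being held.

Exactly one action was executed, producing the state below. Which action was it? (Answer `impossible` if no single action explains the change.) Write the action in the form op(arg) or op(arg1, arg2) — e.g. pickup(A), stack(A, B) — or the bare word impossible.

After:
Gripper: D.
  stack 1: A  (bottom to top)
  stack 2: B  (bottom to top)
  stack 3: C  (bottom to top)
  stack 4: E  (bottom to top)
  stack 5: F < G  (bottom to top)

unstack(D, C)

target: towers=[A; B; C; E; F/G] holding=D
         pickup(B) → towers=[A; C/D; E; F/G] holding=B
     unstack(G, F) → towers=[A; B; C/D; E; F] holding=G
     unstack(D, C) → towers=[A; B; C; E; F/G] holding=D  ← match
         pickup(A) → towers=[B; C/D; E; F/G] holding=A
         pickup(E) → towers=[A; B; C/D; F/G] holding=E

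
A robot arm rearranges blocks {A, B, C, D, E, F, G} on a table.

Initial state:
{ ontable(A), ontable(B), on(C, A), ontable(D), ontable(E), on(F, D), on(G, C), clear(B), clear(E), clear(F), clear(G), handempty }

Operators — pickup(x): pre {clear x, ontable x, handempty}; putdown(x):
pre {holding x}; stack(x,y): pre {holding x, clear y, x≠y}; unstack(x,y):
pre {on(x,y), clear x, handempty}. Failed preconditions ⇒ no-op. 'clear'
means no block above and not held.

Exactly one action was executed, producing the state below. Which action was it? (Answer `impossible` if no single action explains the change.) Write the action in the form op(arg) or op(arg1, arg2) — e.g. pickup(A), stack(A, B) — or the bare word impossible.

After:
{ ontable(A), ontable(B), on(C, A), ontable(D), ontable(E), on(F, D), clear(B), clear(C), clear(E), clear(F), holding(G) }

unstack(G, C)

target: towers=[A/C; B; D/F; E] holding=G
         pickup(B) → towers=[A/C/G; D/F; E] holding=B
     unstack(F, D) → towers=[A/C/G; B; D; E] holding=F
     unstack(G, C) → towers=[A/C; B; D/F; E] holding=G  ← match
         pickup(E) → towers=[A/C/G; B; D/F] holding=E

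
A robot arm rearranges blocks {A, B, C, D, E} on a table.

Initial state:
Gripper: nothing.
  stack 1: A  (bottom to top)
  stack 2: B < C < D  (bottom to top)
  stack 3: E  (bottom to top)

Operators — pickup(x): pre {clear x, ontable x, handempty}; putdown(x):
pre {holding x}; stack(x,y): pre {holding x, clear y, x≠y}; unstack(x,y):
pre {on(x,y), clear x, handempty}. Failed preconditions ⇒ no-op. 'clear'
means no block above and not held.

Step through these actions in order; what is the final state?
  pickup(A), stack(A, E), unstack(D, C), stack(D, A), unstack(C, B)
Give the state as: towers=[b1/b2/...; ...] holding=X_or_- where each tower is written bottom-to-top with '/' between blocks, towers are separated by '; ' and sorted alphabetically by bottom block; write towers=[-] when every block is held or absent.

step 1 (pickup(A)): towers=[B/C/D; E] holding=A
step 2 (stack(A, E)): towers=[B/C/D; E/A] holding=-
step 3 (unstack(D, C)): towers=[B/C; E/A] holding=D
step 4 (stack(D, A)): towers=[B/C; E/A/D] holding=-
step 5 (unstack(C, B)): towers=[B; E/A/D] holding=C

towers=[B; E/A/D] holding=C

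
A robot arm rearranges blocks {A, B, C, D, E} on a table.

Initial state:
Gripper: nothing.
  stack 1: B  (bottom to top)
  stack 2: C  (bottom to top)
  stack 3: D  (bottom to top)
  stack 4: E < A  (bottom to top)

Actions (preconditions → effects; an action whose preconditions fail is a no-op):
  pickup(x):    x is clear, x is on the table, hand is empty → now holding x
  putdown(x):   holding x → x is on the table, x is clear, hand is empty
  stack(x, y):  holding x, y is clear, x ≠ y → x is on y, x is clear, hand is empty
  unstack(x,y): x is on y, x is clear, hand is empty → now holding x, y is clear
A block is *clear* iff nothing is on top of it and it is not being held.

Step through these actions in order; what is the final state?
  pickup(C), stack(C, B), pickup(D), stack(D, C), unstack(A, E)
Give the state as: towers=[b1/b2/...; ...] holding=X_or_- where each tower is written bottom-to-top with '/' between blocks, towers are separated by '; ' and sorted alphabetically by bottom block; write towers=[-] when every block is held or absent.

step 1 (pickup(C)): towers=[B; D; E/A] holding=C
step 2 (stack(C, B)): towers=[B/C; D; E/A] holding=-
step 3 (pickup(D)): towers=[B/C; E/A] holding=D
step 4 (stack(D, C)): towers=[B/C/D; E/A] holding=-
step 5 (unstack(A, E)): towers=[B/C/D; E] holding=A

towers=[B/C/D; E] holding=A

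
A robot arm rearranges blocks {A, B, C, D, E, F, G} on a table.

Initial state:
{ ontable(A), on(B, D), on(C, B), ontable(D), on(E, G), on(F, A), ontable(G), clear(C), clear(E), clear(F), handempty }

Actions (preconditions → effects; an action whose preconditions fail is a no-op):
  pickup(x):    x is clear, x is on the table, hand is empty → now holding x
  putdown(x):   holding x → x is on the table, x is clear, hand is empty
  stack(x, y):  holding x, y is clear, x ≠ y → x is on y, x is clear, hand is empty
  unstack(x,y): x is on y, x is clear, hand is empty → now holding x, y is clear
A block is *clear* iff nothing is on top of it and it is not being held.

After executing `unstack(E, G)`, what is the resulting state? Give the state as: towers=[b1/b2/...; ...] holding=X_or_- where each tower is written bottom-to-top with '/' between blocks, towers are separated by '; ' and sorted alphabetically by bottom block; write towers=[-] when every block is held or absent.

before: towers=[A/F; D/B/C; G/E] holding=-
pre[unstack(E, G)]: on(E,G) yes, clear(E) yes, handempty yes
all met → apply unstack(E, G)
after:  towers=[A/F; D/B/C; G] holding=E

towers=[A/F; D/B/C; G] holding=E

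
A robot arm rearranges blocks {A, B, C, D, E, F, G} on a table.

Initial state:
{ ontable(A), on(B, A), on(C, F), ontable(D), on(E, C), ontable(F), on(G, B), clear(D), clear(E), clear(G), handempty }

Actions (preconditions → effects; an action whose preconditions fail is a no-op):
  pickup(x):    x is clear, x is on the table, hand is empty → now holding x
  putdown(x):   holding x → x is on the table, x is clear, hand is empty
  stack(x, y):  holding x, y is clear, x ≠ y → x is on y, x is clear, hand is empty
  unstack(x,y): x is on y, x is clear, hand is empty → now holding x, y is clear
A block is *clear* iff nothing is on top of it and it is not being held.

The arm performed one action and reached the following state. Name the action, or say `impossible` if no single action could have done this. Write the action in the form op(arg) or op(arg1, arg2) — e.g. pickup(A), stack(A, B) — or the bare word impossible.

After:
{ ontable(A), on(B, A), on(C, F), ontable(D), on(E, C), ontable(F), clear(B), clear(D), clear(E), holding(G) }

unstack(G, B)

target: towers=[A/B; D; F/C/E] holding=G
     unstack(G, B) → towers=[A/B; D; F/C/E] holding=G  ← match
         pickup(D) → towers=[A/B/G; F/C/E] holding=D
     unstack(E, C) → towers=[A/B/G; D; F/C] holding=E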